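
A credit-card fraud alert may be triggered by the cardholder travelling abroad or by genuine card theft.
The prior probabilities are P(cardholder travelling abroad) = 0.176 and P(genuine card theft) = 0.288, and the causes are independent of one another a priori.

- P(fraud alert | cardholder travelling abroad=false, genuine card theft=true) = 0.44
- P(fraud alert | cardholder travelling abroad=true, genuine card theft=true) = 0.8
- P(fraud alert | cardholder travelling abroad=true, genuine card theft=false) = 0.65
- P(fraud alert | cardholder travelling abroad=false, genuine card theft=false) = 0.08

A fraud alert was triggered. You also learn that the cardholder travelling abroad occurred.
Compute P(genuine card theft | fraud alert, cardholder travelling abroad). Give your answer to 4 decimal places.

Sum P(fraud alert|·) weighted by the priors over both values of genuine card theft:
  P(fraud alert | cardholder travelling abroad) = 0.65*0.712 + 0.8*0.288
        = 0.462800 + 0.230400 = 0.693200
Keeping only the genuine card theft-present terms gives 0.230400, so
  P(genuine card theft | fraud alert, cardholder travelling abroad) = 0.230400 / 0.693200 ≈ 0.3324

P(genuine card theft | fraud alert, cardholder travelling abroad) ≈ 0.3324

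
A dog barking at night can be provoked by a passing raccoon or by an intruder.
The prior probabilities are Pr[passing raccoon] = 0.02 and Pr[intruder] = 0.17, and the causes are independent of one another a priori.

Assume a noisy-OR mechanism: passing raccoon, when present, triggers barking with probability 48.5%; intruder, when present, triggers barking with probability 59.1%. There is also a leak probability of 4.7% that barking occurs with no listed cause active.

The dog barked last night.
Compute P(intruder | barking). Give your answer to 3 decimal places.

Under noisy-OR, P(barking | causes) = 1 − (1−0.047)·∏(1−qᵢ) over the active causes.
P(barking) = 0.047·0.98·0.83 + 0.610223·0.98·0.17 + 0.509205·0.02·0.83 + 0.799265·0.02·0.17 = 0.038230 + 0.101663 + 0.008453 + 0.002718 = 0.151064
Of this, 0.104381 comes from 0.101663 + 0.002718 (the intruder=true cases).
Hence the posterior is 0.104381/0.151064 ≈ 0.691.

P(intruder | barking) ≈ 0.691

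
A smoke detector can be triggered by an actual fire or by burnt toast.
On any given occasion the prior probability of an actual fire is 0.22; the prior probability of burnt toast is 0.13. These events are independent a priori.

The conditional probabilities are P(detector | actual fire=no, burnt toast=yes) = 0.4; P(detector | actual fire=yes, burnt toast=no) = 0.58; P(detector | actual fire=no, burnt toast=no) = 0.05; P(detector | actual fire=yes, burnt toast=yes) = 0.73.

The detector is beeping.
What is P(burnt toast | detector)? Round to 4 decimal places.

P(burnt toast | detector) ≈ 0.2977

Enumerate the 4 (actual fire, burnt toast) configurations and weight by the priors:
  P(detector) = 0.05·0.78·0.87 + 0.4·0.78·0.13 + 0.58·0.22·0.87 + 0.73·0.22·0.13
        = 0.033930 + 0.040560 + 0.111012 + 0.020878 = 0.206380
The terms with burnt toast present sum to 0.061438, so
  P(burnt toast | detector) = 0.061438 / 0.206380 ≈ 0.2977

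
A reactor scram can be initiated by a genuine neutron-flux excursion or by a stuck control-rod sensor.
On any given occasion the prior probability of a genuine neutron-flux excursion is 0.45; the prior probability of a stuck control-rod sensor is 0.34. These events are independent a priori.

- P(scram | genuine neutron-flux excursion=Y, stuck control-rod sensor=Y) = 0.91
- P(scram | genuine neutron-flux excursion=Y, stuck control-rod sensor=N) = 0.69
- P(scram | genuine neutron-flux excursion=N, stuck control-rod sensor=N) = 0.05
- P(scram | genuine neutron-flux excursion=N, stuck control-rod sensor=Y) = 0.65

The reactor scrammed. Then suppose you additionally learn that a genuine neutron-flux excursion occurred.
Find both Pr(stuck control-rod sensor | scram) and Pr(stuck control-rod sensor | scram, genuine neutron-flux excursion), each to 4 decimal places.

P(scram) = 0.05·0.55·0.66 + 0.65·0.55·0.34 + 0.69·0.45·0.66 + 0.91·0.45·0.34 = 0.018150 + 0.121550 + 0.204930 + 0.139230 = 0.483860
Of this, 0.260780 comes from 0.121550 + 0.139230 (the stuck control-rod sensor=true cases).
Hence the posterior is 0.260780/0.483860 ≈ 0.5390.

Now also conditioning on genuine neutron-flux excursion=true:
Weight on stuck control-rod sensor=true, given the evidence: 0.91*0.34 = 0.309400
Normalizer over all consistent configurations: 0.69*0.66 + 0.91*0.34 = 0.764800
Posterior = 0.309400 / 0.764800 ≈ 0.4046
This is intercausal reasoning (explaining away): once genuine neutron-flux excursion accounts for the scram, stuck control-rod sensor becomes less likely.

Pr(stuck control-rod sensor | scram) ≈ 0.5390; Pr(stuck control-rod sensor | scram, genuine neutron-flux excursion) ≈ 0.4046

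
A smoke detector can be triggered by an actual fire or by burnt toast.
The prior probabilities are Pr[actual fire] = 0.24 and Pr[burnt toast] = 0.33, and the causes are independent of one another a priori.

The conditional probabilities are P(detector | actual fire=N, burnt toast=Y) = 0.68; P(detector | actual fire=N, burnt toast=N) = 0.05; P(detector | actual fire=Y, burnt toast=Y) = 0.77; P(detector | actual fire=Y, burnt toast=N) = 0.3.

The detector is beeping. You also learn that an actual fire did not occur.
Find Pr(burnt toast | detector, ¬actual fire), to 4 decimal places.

Weight on burnt toast=true, given the evidence: 0.68×0.33 = 0.224400
The normalizing constant is 0.05×0.67 + 0.68×0.33 = 0.257900
P(burnt toast | detector, ¬actual fire) = 0.224400/0.257900 ≈ 0.8701

Pr(burnt toast | detector, ¬actual fire) ≈ 0.8701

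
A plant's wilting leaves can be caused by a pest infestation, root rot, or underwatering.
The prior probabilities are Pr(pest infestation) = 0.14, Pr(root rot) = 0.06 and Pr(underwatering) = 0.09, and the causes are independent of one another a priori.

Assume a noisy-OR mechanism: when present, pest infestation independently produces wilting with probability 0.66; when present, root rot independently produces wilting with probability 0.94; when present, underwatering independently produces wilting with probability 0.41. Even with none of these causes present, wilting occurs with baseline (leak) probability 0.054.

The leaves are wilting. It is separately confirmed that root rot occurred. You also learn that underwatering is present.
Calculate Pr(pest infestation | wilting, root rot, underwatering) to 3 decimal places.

Under noisy-OR, P(wilting | causes) = 1 − (1−0.054)·∏(1−qᵢ) over the active causes.
Sum P(wilting|·) weighted by the priors over both values of pest infestation:
  P(wilting | root rot, underwatering) = 0.966512·0.86 + 0.988614·0.14
        = 0.831200 + 0.138406 = 0.969606
Configurations with pest infestation contribute 0.138406, so
  P(pest infestation | wilting, root rot, underwatering) = 0.138406 / 0.969606 ≈ 0.143

Pr(pest infestation | wilting, root rot, underwatering) ≈ 0.143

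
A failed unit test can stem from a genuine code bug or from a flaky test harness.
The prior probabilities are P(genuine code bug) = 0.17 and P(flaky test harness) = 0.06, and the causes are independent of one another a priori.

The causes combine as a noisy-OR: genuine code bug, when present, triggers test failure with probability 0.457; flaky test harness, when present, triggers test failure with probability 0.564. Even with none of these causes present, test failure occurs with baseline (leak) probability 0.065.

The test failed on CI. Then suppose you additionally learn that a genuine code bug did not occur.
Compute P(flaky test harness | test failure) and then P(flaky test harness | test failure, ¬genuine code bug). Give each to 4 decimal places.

P(flaky test harness | test failure) ≈ 0.2244; P(flaky test harness | test failure, ¬genuine code bug) ≈ 0.3678

Under noisy-OR, P(test failure | causes) = 1 − (1−0.065)·∏(1−qᵢ) over the active causes.
Numerator (weight on configurations with flaky test harness): 0.029499 + 0.007942 = 0.037441
The normalizing constant is 0.065·0.83·0.94 + 0.59234·0.83·0.06 + 0.492295·0.17·0.94 + 0.778641·0.17·0.06 = 0.166823
P(flaky test harness | test failure) = 0.037441/0.166823 ≈ 0.2244

Now condition on the additional information:
For the numerator, keep only flaky test harness=true terms: 0.59234*0.06 = 0.035540
Normalizer over all consistent configurations: 0.065*0.94 + 0.59234*0.06 = 0.096640
Posterior = 0.035540 / 0.096640 ≈ 0.3678
With genuine code bug excluded, flaky test harness must carry more of the explanatory weight for the test failure.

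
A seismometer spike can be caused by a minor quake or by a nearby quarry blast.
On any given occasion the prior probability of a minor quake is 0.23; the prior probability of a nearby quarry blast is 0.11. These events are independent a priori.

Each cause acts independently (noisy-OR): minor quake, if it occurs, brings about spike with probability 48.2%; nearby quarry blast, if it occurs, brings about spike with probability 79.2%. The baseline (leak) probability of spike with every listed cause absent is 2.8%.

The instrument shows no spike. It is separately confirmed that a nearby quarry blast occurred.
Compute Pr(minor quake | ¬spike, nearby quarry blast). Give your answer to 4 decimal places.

Pr(minor quake | ¬spike, nearby quarry blast) ≈ 0.1340

Under noisy-OR, P(spike | causes) = 1 − (1−0.028)·∏(1−qᵢ) over the active causes.
P(¬spike | nearby quarry blast) = 0.202176×0.77 + 0.104727×0.23 = 0.155676 + 0.024087 = 0.179763
Of this, 0.024087 comes from 0.104727×0.23 (the minor quake=true cases).
P(minor quake | ¬spike, nearby quarry blast) = 0.024087 / 0.179763 ≈ 0.1340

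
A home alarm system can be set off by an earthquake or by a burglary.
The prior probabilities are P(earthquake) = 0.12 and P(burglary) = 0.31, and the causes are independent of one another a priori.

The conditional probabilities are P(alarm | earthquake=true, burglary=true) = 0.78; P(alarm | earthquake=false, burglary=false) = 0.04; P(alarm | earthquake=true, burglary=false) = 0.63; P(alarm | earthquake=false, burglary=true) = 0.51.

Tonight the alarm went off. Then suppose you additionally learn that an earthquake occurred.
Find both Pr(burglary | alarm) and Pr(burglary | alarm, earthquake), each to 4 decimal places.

Pr(burglary | alarm) ≈ 0.6874; Pr(burglary | alarm, earthquake) ≈ 0.3574

Weight on burglary=true, given the evidence: 0.139128 + 0.029016 = 0.168144
The normalizing constant is 0.04*0.88*0.69 + 0.51*0.88*0.31 + 0.63*0.12*0.69 + 0.78*0.12*0.31 = 0.244596
Posterior = 0.168144 / 0.244596 ≈ 0.6874

Now condition on the additional information:
P(alarm | earthquake) = 0.63×0.69 + 0.78×0.31 = 0.434700 + 0.241800 = 0.676500
Restricting to configurations with burglary present: 0.78×0.31 = 0.241800.
P(burglary | alarm, earthquake) = 0.241800 / 0.676500 ≈ 0.3574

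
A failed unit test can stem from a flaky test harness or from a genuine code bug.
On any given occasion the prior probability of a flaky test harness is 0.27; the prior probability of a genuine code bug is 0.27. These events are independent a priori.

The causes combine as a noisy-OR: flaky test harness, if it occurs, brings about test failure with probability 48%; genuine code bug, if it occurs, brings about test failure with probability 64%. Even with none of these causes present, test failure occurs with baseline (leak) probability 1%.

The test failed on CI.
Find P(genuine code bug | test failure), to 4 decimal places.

P(genuine code bug | test failure) ≈ 0.6485

Under noisy-OR, P(test failure | causes) = 1 − (1−0.01)·∏(1−qᵢ) over the active causes.
By total probability over the 4 (flaky test harness, genuine code bug) configurations:
  P(test failure) = 0.01*0.73*0.73 + 0.6436*0.73*0.27 + 0.4852*0.27*0.73 + 0.814672*0.27*0.27
        = 0.005329 + 0.126854 + 0.095633 + 0.059390 = 0.287206
Keeping only the genuine code bug-present terms gives 0.186244, so
  P(genuine code bug | test failure) = 0.186244 / 0.287206 ≈ 0.6485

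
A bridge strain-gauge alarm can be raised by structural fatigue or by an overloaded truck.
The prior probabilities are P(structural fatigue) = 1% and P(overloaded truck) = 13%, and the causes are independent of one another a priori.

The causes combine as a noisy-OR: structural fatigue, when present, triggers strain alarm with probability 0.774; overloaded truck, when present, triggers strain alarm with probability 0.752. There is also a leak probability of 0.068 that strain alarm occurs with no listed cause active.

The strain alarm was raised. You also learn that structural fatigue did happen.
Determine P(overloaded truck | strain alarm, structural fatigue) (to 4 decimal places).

Under noisy-OR, P(strain alarm | causes) = 1 − (1−0.068)·∏(1−qᵢ) over the active causes.
Sum P(strain alarm|·) weighted by the priors over both values of overloaded truck:
  P(strain alarm | structural fatigue) = 0.789368·0.87 + 0.947763·0.13
        = 0.686750 + 0.123209 = 0.809959
Configurations with overloaded truck contribute 0.123209, so
  P(overloaded truck | strain alarm, structural fatigue) = 0.123209 / 0.809959 ≈ 0.1521

P(overloaded truck | strain alarm, structural fatigue) ≈ 0.1521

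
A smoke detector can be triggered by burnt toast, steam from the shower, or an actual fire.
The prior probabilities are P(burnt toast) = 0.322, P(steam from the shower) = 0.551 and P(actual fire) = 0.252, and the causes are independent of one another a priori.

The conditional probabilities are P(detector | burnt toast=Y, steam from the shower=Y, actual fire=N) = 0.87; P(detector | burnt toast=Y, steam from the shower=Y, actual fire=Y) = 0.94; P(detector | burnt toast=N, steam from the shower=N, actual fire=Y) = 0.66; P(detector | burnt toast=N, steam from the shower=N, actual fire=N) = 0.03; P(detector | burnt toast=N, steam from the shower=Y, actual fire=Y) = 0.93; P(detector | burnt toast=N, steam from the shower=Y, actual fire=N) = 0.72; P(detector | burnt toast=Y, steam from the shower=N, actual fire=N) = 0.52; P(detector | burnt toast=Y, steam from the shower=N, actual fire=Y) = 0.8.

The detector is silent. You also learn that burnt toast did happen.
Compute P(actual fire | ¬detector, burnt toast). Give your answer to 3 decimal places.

P(actual fire | ¬detector, burnt toast) ≈ 0.126

Sum P(¬detector|·) weighted by the priors over the 4 (steam from the shower, actual fire) configurations:
  P(¬detector | burnt toast) = 0.48*0.449*0.748 + 0.2*0.449*0.252 + 0.13*0.551*0.748 + 0.06*0.551*0.252
        = 0.161209 + 0.022630 + 0.053579 + 0.008331 = 0.245749
The terms with actual fire present sum to 0.030961, so
  P(actual fire | ¬detector, burnt toast) = 0.030961 / 0.245749 ≈ 0.126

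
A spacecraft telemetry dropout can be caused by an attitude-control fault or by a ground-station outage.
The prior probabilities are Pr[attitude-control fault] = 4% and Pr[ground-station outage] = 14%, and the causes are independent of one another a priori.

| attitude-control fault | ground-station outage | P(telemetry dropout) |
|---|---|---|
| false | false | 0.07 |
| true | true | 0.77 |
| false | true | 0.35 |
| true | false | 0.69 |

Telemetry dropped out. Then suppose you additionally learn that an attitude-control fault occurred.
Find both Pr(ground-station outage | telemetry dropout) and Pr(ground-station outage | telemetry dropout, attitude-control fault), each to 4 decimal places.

Pr(ground-station outage | telemetry dropout) ≈ 0.3865; Pr(ground-station outage | telemetry dropout, attitude-control fault) ≈ 0.1537

P(telemetry dropout) = 0.07×0.96×0.86 + 0.35×0.96×0.14 + 0.69×0.04×0.86 + 0.77×0.04×0.14 = 0.057792 + 0.047040 + 0.023736 + 0.004312 = 0.132880
The ground-station outage-present share is 0.047040 + 0.004312 = 0.051352.
Hence the posterior is 0.051352/0.132880 ≈ 0.3865.

With the extra evidence:
P(telemetry dropout | attitude-control fault) = 0.69·0.86 + 0.77·0.14 = 0.593400 + 0.107800 = 0.701200
The ground-station outage-present share is 0.77·0.14 = 0.107800.
P(ground-station outage | telemetry dropout, attitude-control fault) = 0.107800 / 0.701200 ≈ 0.1537
— attitude-control fault explains away the evidence for ground-station outage.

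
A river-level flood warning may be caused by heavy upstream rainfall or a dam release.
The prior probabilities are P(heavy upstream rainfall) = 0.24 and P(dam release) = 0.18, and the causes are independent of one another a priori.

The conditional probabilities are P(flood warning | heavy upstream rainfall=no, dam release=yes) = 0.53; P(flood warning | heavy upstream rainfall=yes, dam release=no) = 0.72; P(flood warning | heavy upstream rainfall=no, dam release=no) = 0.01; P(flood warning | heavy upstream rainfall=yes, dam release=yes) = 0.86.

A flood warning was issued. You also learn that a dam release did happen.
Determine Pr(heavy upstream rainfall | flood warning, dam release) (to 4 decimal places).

Sum P(flood warning|·) weighted by the priors over both values of heavy upstream rainfall:
  P(flood warning | dam release) = 0.53*0.76 + 0.86*0.24
        = 0.402800 + 0.206400 = 0.609200
The terms with heavy upstream rainfall present sum to 0.206400, so
  P(heavy upstream rainfall | flood warning, dam release) = 0.206400 / 0.609200 ≈ 0.3388

Pr(heavy upstream rainfall | flood warning, dam release) ≈ 0.3388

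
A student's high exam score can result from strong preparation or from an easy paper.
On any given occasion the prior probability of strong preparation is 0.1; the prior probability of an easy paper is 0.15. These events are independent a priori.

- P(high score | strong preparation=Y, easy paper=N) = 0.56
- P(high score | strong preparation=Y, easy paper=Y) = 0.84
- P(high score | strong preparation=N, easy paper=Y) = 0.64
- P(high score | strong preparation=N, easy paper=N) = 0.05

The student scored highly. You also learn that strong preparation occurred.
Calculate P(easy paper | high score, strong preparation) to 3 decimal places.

P(high score | strong preparation) = 0.56·0.85 + 0.84·0.15 = 0.476000 + 0.126000 = 0.602000
The easy paper-present share is 0.84·0.15 = 0.126000.
P(easy paper | high score, strong preparation) = 0.126000 / 0.602000 ≈ 0.209

P(easy paper | high score, strong preparation) ≈ 0.209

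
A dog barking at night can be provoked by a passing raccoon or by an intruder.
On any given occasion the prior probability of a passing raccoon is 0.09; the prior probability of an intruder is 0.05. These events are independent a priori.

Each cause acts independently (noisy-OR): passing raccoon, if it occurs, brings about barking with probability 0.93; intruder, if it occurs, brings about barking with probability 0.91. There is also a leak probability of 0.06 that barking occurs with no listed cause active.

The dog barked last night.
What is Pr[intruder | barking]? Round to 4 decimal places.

Pr[intruder | barking] ≈ 0.2593

Under noisy-OR, P(barking | causes) = 1 − (1−0.06)·∏(1−qᵢ) over the active causes.
Enumerate the 4 (passing raccoon, intruder) configurations and weight by the priors:
  P(barking) = 0.06*0.91*0.95 + 0.9154*0.91*0.05 + 0.9342*0.09*0.95 + 0.994078*0.09*0.05
        = 0.051870 + 0.041651 + 0.079874 + 0.004473 = 0.177868
The terms with intruder present sum to 0.046124, so
  P(intruder | barking) = 0.046124 / 0.177868 ≈ 0.2593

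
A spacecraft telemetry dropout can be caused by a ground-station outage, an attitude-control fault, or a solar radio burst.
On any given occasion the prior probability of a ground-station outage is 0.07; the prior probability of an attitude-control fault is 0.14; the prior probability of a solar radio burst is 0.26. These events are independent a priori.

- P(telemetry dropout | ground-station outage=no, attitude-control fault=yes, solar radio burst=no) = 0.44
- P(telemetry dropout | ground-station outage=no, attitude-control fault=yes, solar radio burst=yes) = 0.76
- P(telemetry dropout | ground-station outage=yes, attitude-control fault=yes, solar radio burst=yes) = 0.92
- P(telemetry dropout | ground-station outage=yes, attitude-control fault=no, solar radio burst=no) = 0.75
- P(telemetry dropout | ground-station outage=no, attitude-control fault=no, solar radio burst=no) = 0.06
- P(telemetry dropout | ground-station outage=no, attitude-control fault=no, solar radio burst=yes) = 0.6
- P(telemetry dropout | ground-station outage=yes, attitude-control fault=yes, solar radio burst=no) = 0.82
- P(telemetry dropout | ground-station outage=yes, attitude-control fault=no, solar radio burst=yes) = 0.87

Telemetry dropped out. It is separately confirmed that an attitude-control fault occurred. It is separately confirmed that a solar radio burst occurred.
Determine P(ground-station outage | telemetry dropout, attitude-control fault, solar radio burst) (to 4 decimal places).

P(ground-station outage | telemetry dropout, attitude-control fault, solar radio burst) ≈ 0.0835

P(telemetry dropout | attitude-control fault, solar radio burst) = 0.76*0.93 + 0.92*0.07 = 0.706800 + 0.064400 = 0.771200
The ground-station outage-present share is 0.92*0.07 = 0.064400.
Hence the posterior is 0.064400/0.771200 ≈ 0.0835.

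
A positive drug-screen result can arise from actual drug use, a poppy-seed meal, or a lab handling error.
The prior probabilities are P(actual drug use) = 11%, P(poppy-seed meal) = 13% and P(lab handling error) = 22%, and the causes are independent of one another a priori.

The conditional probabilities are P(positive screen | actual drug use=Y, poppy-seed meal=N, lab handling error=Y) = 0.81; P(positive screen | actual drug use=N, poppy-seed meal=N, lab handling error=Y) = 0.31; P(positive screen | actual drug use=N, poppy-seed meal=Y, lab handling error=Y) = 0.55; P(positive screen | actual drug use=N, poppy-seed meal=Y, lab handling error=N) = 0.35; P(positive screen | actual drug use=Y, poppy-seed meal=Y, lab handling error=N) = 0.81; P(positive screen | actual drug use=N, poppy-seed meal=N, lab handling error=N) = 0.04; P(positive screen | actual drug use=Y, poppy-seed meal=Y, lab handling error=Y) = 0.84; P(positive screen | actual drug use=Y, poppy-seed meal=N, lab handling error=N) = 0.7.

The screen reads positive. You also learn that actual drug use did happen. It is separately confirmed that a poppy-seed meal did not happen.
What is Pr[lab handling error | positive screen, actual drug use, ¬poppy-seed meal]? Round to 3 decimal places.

Pr[lab handling error | positive screen, actual drug use, ¬poppy-seed meal] ≈ 0.246

P(positive screen | actual drug use, ¬poppy-seed meal) = 0.7*0.78 + 0.81*0.22 = 0.546000 + 0.178200 = 0.724200
The lab handling error-present share is 0.81*0.22 = 0.178200.
P(lab handling error | positive screen, actual drug use, ¬poppy-seed meal) = 0.178200 / 0.724200 ≈ 0.246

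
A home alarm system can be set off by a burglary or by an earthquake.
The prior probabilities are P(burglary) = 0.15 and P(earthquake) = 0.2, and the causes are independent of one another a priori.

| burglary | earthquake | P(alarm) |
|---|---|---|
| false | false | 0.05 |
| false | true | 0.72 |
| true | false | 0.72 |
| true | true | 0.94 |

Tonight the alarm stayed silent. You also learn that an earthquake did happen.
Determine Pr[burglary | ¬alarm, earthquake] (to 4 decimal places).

Pr[burglary | ¬alarm, earthquake] ≈ 0.0364

P(¬alarm | earthquake) = 0.28×0.85 + 0.06×0.15 = 0.238000 + 0.009000 = 0.247000
Of this, 0.009000 comes from 0.06×0.15 (the burglary=true cases).
So P(burglary | ¬alarm, earthquake) = 0.009000/0.247000 ≈ 0.0364.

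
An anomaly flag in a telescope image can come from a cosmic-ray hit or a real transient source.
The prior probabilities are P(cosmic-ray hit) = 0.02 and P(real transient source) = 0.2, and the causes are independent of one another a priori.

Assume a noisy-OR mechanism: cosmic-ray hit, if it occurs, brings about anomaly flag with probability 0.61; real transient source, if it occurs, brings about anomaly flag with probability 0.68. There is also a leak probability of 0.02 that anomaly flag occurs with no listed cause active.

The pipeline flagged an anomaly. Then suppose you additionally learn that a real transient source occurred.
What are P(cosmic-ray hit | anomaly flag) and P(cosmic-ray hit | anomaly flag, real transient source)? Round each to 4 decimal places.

Under noisy-OR, P(anomaly flag | causes) = 1 − (1−0.02)·∏(1−qᵢ) over the active causes.
Numerator (weight on configurations with cosmic-ray hit): 0.009885 + 0.003511 = 0.013396
Denominator P(anomaly flag): 0.02*0.98*0.8 + 0.6864*0.98*0.2 + 0.6178*0.02*0.8 + 0.877696*0.02*0.2 = 0.163610
P(cosmic-ray hit | anomaly flag) = 0.013396/0.163610 ≈ 0.0819

Now also conditioning on real transient source=true:
Numerator (weight on configurations with cosmic-ray hit): 0.877696*0.02 = 0.017554
Denominator P(anomaly flag | real transient source): 0.6864*0.98 + 0.877696*0.02 = 0.690226
Posterior = 0.017554 / 0.690226 ≈ 0.0254
— real transient source explains away the evidence for cosmic-ray hit.

P(cosmic-ray hit | anomaly flag) ≈ 0.0819; P(cosmic-ray hit | anomaly flag, real transient source) ≈ 0.0254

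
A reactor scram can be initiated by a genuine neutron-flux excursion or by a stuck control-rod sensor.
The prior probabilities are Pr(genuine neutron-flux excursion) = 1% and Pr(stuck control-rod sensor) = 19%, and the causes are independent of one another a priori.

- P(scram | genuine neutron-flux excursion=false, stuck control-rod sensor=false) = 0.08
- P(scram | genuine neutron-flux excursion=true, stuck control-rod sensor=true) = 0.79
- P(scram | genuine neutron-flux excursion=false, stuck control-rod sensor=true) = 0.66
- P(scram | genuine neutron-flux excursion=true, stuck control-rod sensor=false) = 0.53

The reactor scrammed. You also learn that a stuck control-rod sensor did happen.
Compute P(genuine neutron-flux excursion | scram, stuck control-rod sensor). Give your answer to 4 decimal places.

P(genuine neutron-flux excursion | scram, stuck control-rod sensor) ≈ 0.0119

P(scram | stuck control-rod sensor) = 0.66·0.99 + 0.79·0.01 = 0.653400 + 0.007900 = 0.661300
Of this, 0.007900 comes from 0.79·0.01 (the genuine neutron-flux excursion=true cases).
So P(genuine neutron-flux excursion | scram, stuck control-rod sensor) = 0.007900/0.661300 ≈ 0.0119.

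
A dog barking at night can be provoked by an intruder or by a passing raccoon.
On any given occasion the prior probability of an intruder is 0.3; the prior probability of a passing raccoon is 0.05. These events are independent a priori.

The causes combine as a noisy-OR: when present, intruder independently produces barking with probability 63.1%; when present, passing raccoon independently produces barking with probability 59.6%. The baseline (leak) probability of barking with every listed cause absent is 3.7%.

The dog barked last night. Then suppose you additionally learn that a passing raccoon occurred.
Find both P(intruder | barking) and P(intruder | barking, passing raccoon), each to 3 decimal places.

P(intruder | barking) ≈ 0.810; P(intruder | barking, passing raccoon) ≈ 0.375

Under noisy-OR, P(barking | causes) = 1 − (1−0.037)·∏(1−qᵢ) over the active causes.
Enumerate the 4 (intruder, passing raccoon) configurations and weight by the priors:
  P(barking) = 0.037·0.7·0.95 + 0.610948·0.7·0.05 + 0.644653·0.3·0.95 + 0.85644·0.3·0.05
        = 0.024605 + 0.021383 + 0.183726 + 0.012847 = 0.242561
Configurations with intruder contribute 0.196573, so
  P(intruder | barking) = 0.196573 / 0.242561 ≈ 0.810

Now condition on the additional information:
Numerator (weight on configurations with intruder): 0.85644*0.3 = 0.256932
The normalizing constant is 0.610948*0.7 + 0.85644*0.3 = 0.684596
Posterior = 0.256932 / 0.684596 ≈ 0.375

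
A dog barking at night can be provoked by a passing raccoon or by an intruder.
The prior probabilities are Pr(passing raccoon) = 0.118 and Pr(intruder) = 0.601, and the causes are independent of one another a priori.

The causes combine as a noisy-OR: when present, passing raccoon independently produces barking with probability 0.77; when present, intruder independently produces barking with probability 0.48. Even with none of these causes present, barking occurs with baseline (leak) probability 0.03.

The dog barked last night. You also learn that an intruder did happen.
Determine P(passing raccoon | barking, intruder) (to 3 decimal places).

P(passing raccoon | barking, intruder) ≈ 0.193

Under noisy-OR, P(barking | causes) = 1 − (1−0.03)·∏(1−qᵢ) over the active causes.
P(barking | intruder) = 0.4956×0.882 + 0.883988×0.118 = 0.437119 + 0.104311 = 0.541430
Restricting to configurations with passing raccoon present: 0.883988×0.118 = 0.104311.
P(passing raccoon | barking, intruder) = 0.104311 / 0.541430 ≈ 0.193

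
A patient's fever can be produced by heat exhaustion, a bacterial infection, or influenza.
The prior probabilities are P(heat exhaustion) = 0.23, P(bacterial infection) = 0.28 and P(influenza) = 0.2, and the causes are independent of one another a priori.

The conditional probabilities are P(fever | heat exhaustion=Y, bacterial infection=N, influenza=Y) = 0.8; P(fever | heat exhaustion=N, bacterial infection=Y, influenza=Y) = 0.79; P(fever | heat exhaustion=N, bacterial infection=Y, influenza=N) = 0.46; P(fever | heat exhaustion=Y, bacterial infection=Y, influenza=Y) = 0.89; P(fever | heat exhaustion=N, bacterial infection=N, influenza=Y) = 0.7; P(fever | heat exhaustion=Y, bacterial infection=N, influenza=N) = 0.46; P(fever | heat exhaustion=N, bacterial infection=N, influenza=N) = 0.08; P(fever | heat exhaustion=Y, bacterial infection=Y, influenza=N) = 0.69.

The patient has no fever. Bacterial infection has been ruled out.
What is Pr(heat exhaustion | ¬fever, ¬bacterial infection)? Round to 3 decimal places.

Numerator (weight on configurations with heat exhaustion): 0.099360 + 0.009200 = 0.108560
Denominator P(¬fever | ¬bacterial infection): 0.92*0.77*0.8 + 0.3*0.77*0.2 + 0.54*0.23*0.8 + 0.2*0.23*0.2 = 0.721480
P(heat exhaustion | ¬fever, ¬bacterial infection) = 0.108560/0.721480 ≈ 0.150

Pr(heat exhaustion | ¬fever, ¬bacterial infection) ≈ 0.150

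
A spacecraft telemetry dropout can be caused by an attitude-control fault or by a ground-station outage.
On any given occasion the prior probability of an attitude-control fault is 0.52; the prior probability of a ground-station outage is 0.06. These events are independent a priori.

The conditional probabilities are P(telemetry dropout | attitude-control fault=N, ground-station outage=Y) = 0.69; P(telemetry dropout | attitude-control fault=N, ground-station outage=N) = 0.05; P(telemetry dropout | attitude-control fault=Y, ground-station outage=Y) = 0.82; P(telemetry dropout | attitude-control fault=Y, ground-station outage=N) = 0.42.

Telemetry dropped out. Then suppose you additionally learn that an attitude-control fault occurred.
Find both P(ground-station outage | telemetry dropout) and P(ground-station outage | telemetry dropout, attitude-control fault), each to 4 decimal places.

P(ground-station outage | telemetry dropout) ≈ 0.1663; P(ground-station outage | telemetry dropout, attitude-control fault) ≈ 0.1108

Sum P(telemetry dropout|·) weighted by the priors over the 4 (attitude-control fault, ground-station outage) configurations:
  P(telemetry dropout) = 0.05*0.48*0.94 + 0.69*0.48*0.06 + 0.42*0.52*0.94 + 0.82*0.52*0.06
        = 0.022560 + 0.019872 + 0.205296 + 0.025584 = 0.273312
The terms with ground-station outage present sum to 0.045456, so
  P(ground-station outage | telemetry dropout) = 0.045456 / 0.273312 ≈ 0.1663

Now also conditioning on attitude-control fault=true:
Enumerate both values of ground-station outage and weight by the priors:
  P(telemetry dropout | attitude-control fault) = 0.42*0.94 + 0.82*0.06
        = 0.394800 + 0.049200 = 0.444000
Keeping only the ground-station outage-present terms gives 0.049200, so
  P(ground-station outage | telemetry dropout, attitude-control fault) = 0.049200 / 0.444000 ≈ 0.1108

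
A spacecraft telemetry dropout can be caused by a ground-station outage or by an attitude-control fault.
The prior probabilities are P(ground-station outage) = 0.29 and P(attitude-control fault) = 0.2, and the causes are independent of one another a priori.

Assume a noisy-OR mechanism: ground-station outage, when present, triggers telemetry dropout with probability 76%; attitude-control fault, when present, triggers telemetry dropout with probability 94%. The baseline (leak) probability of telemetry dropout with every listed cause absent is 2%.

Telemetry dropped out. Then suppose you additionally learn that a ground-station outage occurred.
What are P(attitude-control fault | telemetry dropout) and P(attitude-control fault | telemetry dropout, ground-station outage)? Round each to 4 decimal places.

Under noisy-OR, P(telemetry dropout | causes) = 1 − (1−0.02)·∏(1−qᵢ) over the active causes.
Enumerate the 4 (ground-station outage, attitude-control fault) configurations and weight by the priors:
  P(telemetry dropout) = 0.02*0.71*0.8 + 0.9412*0.71*0.2 + 0.7648*0.29*0.8 + 0.985888*0.29*0.2
        = 0.011360 + 0.133650 + 0.177434 + 0.057182 = 0.379626
The terms with attitude-control fault present sum to 0.190832, so
  P(attitude-control fault | telemetry dropout) = 0.190832 / 0.379626 ≈ 0.5027

Now also conditioning on ground-station outage=true:
For the numerator, keep only attitude-control fault=true terms: 0.985888*0.2 = 0.197178
Denominator P(telemetry dropout | ground-station outage): 0.7648*0.8 + 0.985888*0.2 = 0.809018
Posterior = 0.197178 / 0.809018 ≈ 0.2437
— ground-station outage explains away the evidence for attitude-control fault.

P(attitude-control fault | telemetry dropout) ≈ 0.5027; P(attitude-control fault | telemetry dropout, ground-station outage) ≈ 0.2437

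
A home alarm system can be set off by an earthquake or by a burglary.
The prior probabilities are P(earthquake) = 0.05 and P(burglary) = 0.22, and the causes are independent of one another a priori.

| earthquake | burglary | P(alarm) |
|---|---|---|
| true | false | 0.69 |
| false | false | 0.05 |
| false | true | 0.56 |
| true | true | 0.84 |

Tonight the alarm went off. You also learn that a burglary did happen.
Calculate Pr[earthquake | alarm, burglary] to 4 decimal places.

Pr[earthquake | alarm, burglary] ≈ 0.0732

Weight on earthquake=true, given the evidence: 0.84·0.05 = 0.042000
Denominator P(alarm | burglary): 0.56·0.95 + 0.84·0.05 = 0.574000
P(earthquake | alarm, burglary) = 0.042000/0.574000 ≈ 0.0732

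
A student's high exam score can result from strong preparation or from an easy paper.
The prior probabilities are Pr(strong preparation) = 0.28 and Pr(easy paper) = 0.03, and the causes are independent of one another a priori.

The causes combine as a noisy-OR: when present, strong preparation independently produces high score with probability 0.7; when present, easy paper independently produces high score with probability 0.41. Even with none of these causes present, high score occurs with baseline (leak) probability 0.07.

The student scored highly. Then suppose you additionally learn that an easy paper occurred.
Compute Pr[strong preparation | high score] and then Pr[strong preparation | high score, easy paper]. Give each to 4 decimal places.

Pr[strong preparation | high score] ≈ 0.7758; Pr[strong preparation | high score, easy paper] ≈ 0.4186

Under noisy-OR, P(high score | causes) = 1 − (1−0.07)·∏(1−qᵢ) over the active causes.
Weight on strong preparation=true, given the evidence: 0.195824 + 0.007017 = 0.202841
Normalizer over all consistent configurations: 0.07×0.72×0.97 + 0.4513×0.72×0.03 + 0.721×0.28×0.97 + 0.83539×0.28×0.03 = 0.261477
P(strong preparation | high score) = 0.202841/0.261477 ≈ 0.7758

Now also conditioning on easy paper=true:
Weight on strong preparation=true, given the evidence: 0.83539·0.28 = 0.233909
Normalizer over all consistent configurations: 0.4513·0.72 + 0.83539·0.28 = 0.558845
P(strong preparation | high score, easy paper) = 0.233909/0.558845 ≈ 0.4186
— easy paper explains away the evidence for strong preparation.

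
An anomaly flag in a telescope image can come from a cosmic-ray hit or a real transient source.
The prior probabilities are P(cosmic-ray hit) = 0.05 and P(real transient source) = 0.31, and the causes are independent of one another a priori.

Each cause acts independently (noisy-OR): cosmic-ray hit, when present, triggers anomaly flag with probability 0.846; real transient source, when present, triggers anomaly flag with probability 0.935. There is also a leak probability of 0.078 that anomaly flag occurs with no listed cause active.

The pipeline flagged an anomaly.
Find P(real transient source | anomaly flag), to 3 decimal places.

P(real transient source | anomaly flag) ≈ 0.784

Under noisy-OR, P(anomaly flag | causes) = 1 − (1−0.078)·∏(1−qᵢ) over the active causes.
Numerator (weight on configurations with real transient source): 0.276851 + 0.015357 = 0.292208
Normalizer over all consistent configurations: 0.078×0.95×0.69 + 0.94007×0.95×0.31 + 0.858012×0.05×0.69 + 0.990771×0.05×0.31 = 0.372938
Posterior = 0.292208 / 0.372938 ≈ 0.784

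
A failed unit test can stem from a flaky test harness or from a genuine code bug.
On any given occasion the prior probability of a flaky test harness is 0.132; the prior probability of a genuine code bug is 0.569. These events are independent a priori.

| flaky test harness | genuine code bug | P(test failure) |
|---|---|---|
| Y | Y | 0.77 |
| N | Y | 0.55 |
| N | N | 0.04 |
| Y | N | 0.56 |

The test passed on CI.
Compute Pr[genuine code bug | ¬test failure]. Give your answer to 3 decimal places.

For the numerator, keep only genuine code bug=true terms: 0.222251 + 0.017275 = 0.239526
Normalizer over all consistent configurations: 0.96×0.868×0.431 + 0.45×0.868×0.569 + 0.44×0.132×0.431 + 0.23×0.132×0.569 = 0.623702
P(genuine code bug | ¬test failure) = 0.239526/0.623702 ≈ 0.384

Pr[genuine code bug | ¬test failure] ≈ 0.384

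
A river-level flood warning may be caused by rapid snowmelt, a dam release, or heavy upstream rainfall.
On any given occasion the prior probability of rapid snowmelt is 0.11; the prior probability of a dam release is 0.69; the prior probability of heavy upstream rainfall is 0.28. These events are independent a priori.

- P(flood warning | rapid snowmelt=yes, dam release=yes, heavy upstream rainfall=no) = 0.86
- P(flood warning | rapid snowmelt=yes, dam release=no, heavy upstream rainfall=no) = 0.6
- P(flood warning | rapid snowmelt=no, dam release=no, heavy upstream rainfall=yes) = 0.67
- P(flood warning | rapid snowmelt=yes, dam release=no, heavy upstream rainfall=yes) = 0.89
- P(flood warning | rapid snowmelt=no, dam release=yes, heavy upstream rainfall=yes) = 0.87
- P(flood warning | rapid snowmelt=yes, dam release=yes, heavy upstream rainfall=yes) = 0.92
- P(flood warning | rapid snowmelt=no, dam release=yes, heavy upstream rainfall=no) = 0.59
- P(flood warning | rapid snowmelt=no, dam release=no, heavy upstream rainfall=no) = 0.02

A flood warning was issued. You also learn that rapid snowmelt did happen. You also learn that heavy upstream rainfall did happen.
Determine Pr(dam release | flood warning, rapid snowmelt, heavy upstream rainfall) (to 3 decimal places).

Weight on dam release=true, given the evidence: 0.92*0.69 = 0.634800
Denominator P(flood warning | rapid snowmelt, heavy upstream rainfall): 0.89*0.31 + 0.92*0.69 = 0.910700
P(dam release | flood warning, rapid snowmelt, heavy upstream rainfall) = 0.634800/0.910700 ≈ 0.697

Pr(dam release | flood warning, rapid snowmelt, heavy upstream rainfall) ≈ 0.697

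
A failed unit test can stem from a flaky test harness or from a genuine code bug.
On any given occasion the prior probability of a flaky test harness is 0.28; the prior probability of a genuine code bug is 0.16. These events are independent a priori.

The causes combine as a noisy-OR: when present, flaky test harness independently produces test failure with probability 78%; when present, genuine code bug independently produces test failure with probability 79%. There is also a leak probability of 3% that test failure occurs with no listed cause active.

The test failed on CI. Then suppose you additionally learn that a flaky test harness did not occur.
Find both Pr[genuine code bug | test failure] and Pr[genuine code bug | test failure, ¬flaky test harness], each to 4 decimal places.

Pr[genuine code bug | test failure] ≈ 0.3984; Pr[genuine code bug | test failure, ¬flaky test harness] ≈ 0.8349

Under noisy-OR, P(test failure | causes) = 1 − (1−0.03)·∏(1−qᵢ) over the active causes.
Sum P(test failure|·) weighted by the priors over the 4 (flaky test harness, genuine code bug) configurations:
  P(test failure) = 0.03·0.72·0.84 + 0.7963·0.72·0.16 + 0.7866·0.28·0.84 + 0.955186·0.28·0.16
        = 0.018144 + 0.091734 + 0.185008 + 0.042792 = 0.337678
Configurations with genuine code bug contribute 0.134526, so
  P(genuine code bug | test failure) = 0.134526 / 0.337678 ≈ 0.3984

Now also conditioning on flaky test harness≠true:
P(test failure | ¬flaky test harness) = 0.03*0.84 + 0.7963*0.16 = 0.025200 + 0.127408 = 0.152608
Restricting to configurations with genuine code bug present: 0.7963*0.16 = 0.127408.
P(genuine code bug | test failure, ¬flaky test harness) = 0.127408 / 0.152608 ≈ 0.8349
With flaky test harness excluded, genuine code bug must carry more of the explanatory weight for the test failure.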